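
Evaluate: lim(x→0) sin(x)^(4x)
This is an exponential indeterminate form.

For exponential indeterminate forms, take the natural log:
  Let L = lim(x→0) sin(x)^(4x)
  Then ln(L) = lim(x→0) [exponent × ln(base)]
  Evaluate using L'Hôpital or standard limits, then exponentiate.
  L = 1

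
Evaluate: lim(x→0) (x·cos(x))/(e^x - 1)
This is a 0/0 indeterminate form.

Apply L'Hôpital's rule: differentiate numerator and denominator separately.
  f(x) = x·cos(x)   ⇒   f'(x) = -x·sin(x) + cos(x)
  g(x) = e^(x) - 1   ⇒   g'(x) = e^(x)
  lim(x→0) f'(x)/g'(x) = lim(x→0) (-x·sin(x) + cos(x))/(e^(x))
  = 1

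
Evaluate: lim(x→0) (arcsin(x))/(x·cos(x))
This is a 0/0 indeterminate form.

Apply L'Hôpital's rule: differentiate numerator and denominator separately.
  f(x) = asin(x)   ⇒   f'(x) = 1/sqrt(1 - x^2)
  g(x) = x·cos(x)   ⇒   g'(x) = -x·sin(x) + cos(x)
  lim(x→0) f'(x)/g'(x) = lim(x→0) (1/sqrt(1 - x^2))/(-x·sin(x) + cos(x))
  = 1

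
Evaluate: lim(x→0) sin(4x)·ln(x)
This is a 0·∞ indeterminate form.

Rewrite 0·∞ as a quotient (0/0 or ∞/∞ form), then apply L'Hôpital's rule:
  lim(x→0) sin(4x)·ln(x) = 0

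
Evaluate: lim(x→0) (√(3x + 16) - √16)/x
This is a standard limit.

Factor or rationalize the expression:
  lim(x→0) (√(3x + 16) - √16)/x = 3/8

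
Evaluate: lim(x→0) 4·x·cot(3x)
This is a 0·∞ indeterminate form.

Rewrite 0·∞ as a quotient (0/0 or ∞/∞ form), then apply L'Hôpital's rule:
  lim(x→0) 4·x·cot(3x) = 4/3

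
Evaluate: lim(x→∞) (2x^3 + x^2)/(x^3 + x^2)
This is an ∞/∞ indeterminate form.

Apply L'Hôpital's rule: differentiate numerator and denominator separately.
  f(x) = 2·x^3 + x^2   ⇒   f'(x) = 6·x^2 + 2·x
  g(x) = x^3 + x^2   ⇒   g'(x) = 3·x^2 + 2·x
  lim(x→∞) f'(x)/g'(x) = lim(x→∞) (6·x^2 + 2·x)/(3·x^2 + 2·x)
  = 2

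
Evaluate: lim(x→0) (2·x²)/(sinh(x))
This is a 0/0 indeterminate form.

Apply L'Hôpital's rule: differentiate numerator and denominator separately.
  f(x) = 2·x^2   ⇒   f'(x) = 4·x
  g(x) = sinh(x)   ⇒   g'(x) = cosh(x)
  lim(x→0) f'(x)/g'(x) = lim(x→0) (4·x)/(cosh(x))
  = 0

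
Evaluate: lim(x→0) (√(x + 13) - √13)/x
This is a standard limit.

Factor or rationalize the expression:
  lim(x→0) (√(x + 13) - √13)/x = sqrt(13)/26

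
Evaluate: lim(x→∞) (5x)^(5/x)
This is an exponential indeterminate form.

For exponential indeterminate forms, take the natural log:
  Let L = lim(x→∞) (5x)^(5/x)
  Then ln(L) = lim(x→∞) [exponent × ln(base)]
  Evaluate using L'Hôpital or standard limits, then exponentiate.
  L = 1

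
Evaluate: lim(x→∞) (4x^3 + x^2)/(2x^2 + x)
This is an ∞/∞ indeterminate form.

Apply L'Hôpital's rule: differentiate numerator and denominator separately.
  f(x) = 4·x^3 + x^2   ⇒   f'(x) = 12·x^2 + 2·x
  g(x) = 2·x^2 + x   ⇒   g'(x) = 4·x + 1
  lim(x→∞) f'(x)/g'(x) = lim(x→∞) (12·x^2 + 2·x)/(4·x + 1)
  = ∞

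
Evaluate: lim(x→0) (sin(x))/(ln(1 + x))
This is a 0/0 indeterminate form.

Apply L'Hôpital's rule: differentiate numerator and denominator separately.
  f(x) = sin(x)   ⇒   f'(x) = cos(x)
  g(x) = ln(x + 1)   ⇒   g'(x) = 1/(x + 1)
  lim(x→0) f'(x)/g'(x) = lim(x→0) (cos(x))/(1/(x + 1))
  = 1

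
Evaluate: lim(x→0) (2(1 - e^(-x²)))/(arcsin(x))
This is a 0/0 indeterminate form.

Apply L'Hôpital's rule: differentiate numerator and denominator separately.
  f(x) = 2 - 2·e^(-x^2)   ⇒   f'(x) = 4·x·e^(-x^2)
  g(x) = asin(x)   ⇒   g'(x) = 1/sqrt(1 - x^2)
  lim(x→0) f'(x)/g'(x) = lim(x→0) (4·x·e^(-x^2))/(1/sqrt(1 - x^2))
  = 0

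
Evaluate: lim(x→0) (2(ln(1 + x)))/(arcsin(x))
This is a 0/0 indeterminate form.

Apply L'Hôpital's rule: differentiate numerator and denominator separately.
  f(x) = 2·ln(x + 1)   ⇒   f'(x) = 2/(x + 1)
  g(x) = asin(x)   ⇒   g'(x) = 1/sqrt(1 - x^2)
  lim(x→0) f'(x)/g'(x) = lim(x→0) (2/(x + 1))/(1/sqrt(1 - x^2))
  = 2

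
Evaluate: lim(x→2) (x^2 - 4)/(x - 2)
This is a standard limit.

Factor or rationalize the expression:
  lim(x→2) (x^2 - 4)/(x - 2) = 4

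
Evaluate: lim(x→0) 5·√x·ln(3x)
This is a 0·∞ indeterminate form.

Rewrite 0·∞ as a quotient (0/0 or ∞/∞ form), then apply L'Hôpital's rule:
  lim(x→0) 5·√x·ln(3x) = 0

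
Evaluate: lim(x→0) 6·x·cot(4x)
This is a 0·∞ indeterminate form.

Rewrite 0·∞ as a quotient (0/0 or ∞/∞ form), then apply L'Hôpital's rule:
  lim(x→0) 6·x·cot(4x) = 3/2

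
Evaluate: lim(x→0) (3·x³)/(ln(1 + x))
This is a 0/0 indeterminate form.

Apply L'Hôpital's rule: differentiate numerator and denominator separately.
  f(x) = 3·x^3   ⇒   f'(x) = 9·x^2
  g(x) = ln(x + 1)   ⇒   g'(x) = 1/(x + 1)
  lim(x→0) f'(x)/g'(x) = lim(x→0) (9·x^2)/(1/(x + 1))
  = 0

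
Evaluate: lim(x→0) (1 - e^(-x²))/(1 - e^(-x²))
This is a 0/0 indeterminate form.

Apply L'Hôpital's rule: differentiate numerator and denominator separately.
  f(x) = 1 - e^(-x^2)   ⇒   f'(x) = 2·x·e^(-x^2)
  g(x) = 1 - e^(-x^2)   ⇒   g'(x) = 2·x·e^(-x^2)
  lim(x→0) f'(x)/g'(x) = lim(x→0) (2·x·e^(-x^2))/(2·x·e^(-x^2))
  = 1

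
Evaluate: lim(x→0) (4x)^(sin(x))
This is an exponential indeterminate form.

For exponential indeterminate forms, take the natural log:
  Let L = lim(x→0) (4x)^(sin(x))
  Then ln(L) = lim(x→0) [exponent × ln(base)]
  Evaluate using L'Hôpital or standard limits, then exponentiate.
  L = 1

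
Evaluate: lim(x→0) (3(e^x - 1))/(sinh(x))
This is a 0/0 indeterminate form.

Apply L'Hôpital's rule: differentiate numerator and denominator separately.
  f(x) = 3·e^(x) - 3   ⇒   f'(x) = 3·e^(x)
  g(x) = sinh(x)   ⇒   g'(x) = cosh(x)
  lim(x→0) f'(x)/g'(x) = lim(x→0) (3·e^(x))/(cosh(x))
  = 3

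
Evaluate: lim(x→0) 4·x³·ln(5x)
This is a 0·∞ indeterminate form.

Rewrite 0·∞ as a quotient (0/0 or ∞/∞ form), then apply L'Hôpital's rule:
  lim(x→0) 4·x³·ln(5x) = 0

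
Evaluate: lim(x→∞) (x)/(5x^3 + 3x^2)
This is an ∞/∞ indeterminate form.

Apply L'Hôpital's rule: differentiate numerator and denominator separately.
  f(x) = x   ⇒   f'(x) = 1
  g(x) = 5·x^3 + 3·x^2   ⇒   g'(x) = 15·x^2 + 6·x
  lim(x→∞) f'(x)/g'(x) = lim(x→∞) (1)/(15·x^2 + 6·x)
  = 0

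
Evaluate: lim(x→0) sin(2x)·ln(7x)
This is a 0·∞ indeterminate form.

Rewrite 0·∞ as a quotient (0/0 or ∞/∞ form), then apply L'Hôpital's rule:
  lim(x→0) sin(2x)·ln(7x) = 0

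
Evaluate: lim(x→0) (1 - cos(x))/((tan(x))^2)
This is a 0/0 indeterminate form.

Apply L'Hôpital's rule: differentiate numerator and denominator separately.
  f(x) = 1 - cos(x)   ⇒   f'(x) = sin(x)
  g(x) = tan(x)^2   ⇒   g'(x) = (2·tan(x)^2 + 2)·tan(x)
  lim(x→0) f'(x)/g'(x) = lim(x→0) (sin(x))/((2·tan(x)^2 + 2)·tan(x))
  = 1/2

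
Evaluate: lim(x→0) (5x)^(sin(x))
This is an exponential indeterminate form.

For exponential indeterminate forms, take the natural log:
  Let L = lim(x→0) (5x)^(sin(x))
  Then ln(L) = lim(x→0) [exponent × ln(base)]
  Evaluate using L'Hôpital or standard limits, then exponentiate.
  L = 1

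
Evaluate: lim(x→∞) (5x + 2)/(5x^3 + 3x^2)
This is an ∞/∞ indeterminate form.

Apply L'Hôpital's rule: differentiate numerator and denominator separately.
  f(x) = 5·x + 2   ⇒   f'(x) = 5
  g(x) = 5·x^3 + 3·x^2   ⇒   g'(x) = 15·x^2 + 6·x
  lim(x→∞) f'(x)/g'(x) = lim(x→∞) (5)/(15·x^2 + 6·x)
  = 0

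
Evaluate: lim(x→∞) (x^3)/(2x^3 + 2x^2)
This is an ∞/∞ indeterminate form.

Apply L'Hôpital's rule: differentiate numerator and denominator separately.
  f(x) = x^3   ⇒   f'(x) = 3·x^2
  g(x) = 2·x^3 + 2·x^2   ⇒   g'(x) = 6·x^2 + 4·x
  lim(x→∞) f'(x)/g'(x) = lim(x→∞) (3·x^2)/(6·x^2 + 4·x)
  = 1/2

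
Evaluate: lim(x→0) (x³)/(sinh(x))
This is a 0/0 indeterminate form.

Apply L'Hôpital's rule: differentiate numerator and denominator separately.
  f(x) = x^3   ⇒   f'(x) = 3·x^2
  g(x) = sinh(x)   ⇒   g'(x) = cosh(x)
  lim(x→0) f'(x)/g'(x) = lim(x→0) (3·x^2)/(cosh(x))
  = 0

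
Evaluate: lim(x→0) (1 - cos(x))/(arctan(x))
This is a 0/0 indeterminate form.

Apply L'Hôpital's rule: differentiate numerator and denominator separately.
  f(x) = 1 - cos(x)   ⇒   f'(x) = sin(x)
  g(x) = atan(x)   ⇒   g'(x) = 1/(x^2 + 1)
  lim(x→0) f'(x)/g'(x) = lim(x→0) (sin(x))/(1/(x^2 + 1))
  = 0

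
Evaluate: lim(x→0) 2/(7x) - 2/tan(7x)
This is an ∞-∞ indeterminate form.

Combine fractions or rationalize to convert ∞-∞ to 0/0 form:
  lim(x→0) 2/(7x) - 2/tan(7x) = 0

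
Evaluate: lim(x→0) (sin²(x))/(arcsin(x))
This is a 0/0 indeterminate form.

Apply L'Hôpital's rule: differentiate numerator and denominator separately.
  f(x) = sin(x)^2   ⇒   f'(x) = 2·sin(x)·cos(x)
  g(x) = asin(x)   ⇒   g'(x) = 1/sqrt(1 - x^2)
  lim(x→0) f'(x)/g'(x) = lim(x→0) (2·sin(x)·cos(x))/(1/sqrt(1 - x^2))
  = 0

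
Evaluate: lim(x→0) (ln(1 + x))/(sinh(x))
This is a 0/0 indeterminate form.

Apply L'Hôpital's rule: differentiate numerator and denominator separately.
  f(x) = ln(x + 1)   ⇒   f'(x) = 1/(x + 1)
  g(x) = sinh(x)   ⇒   g'(x) = cosh(x)
  lim(x→0) f'(x)/g'(x) = lim(x→0) (1/(x + 1))/(cosh(x))
  = 1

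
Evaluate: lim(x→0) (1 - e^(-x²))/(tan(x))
This is a 0/0 indeterminate form.

Apply L'Hôpital's rule: differentiate numerator and denominator separately.
  f(x) = 1 - e^(-x^2)   ⇒   f'(x) = 2·x·e^(-x^2)
  g(x) = tan(x)   ⇒   g'(x) = tan(x)^2 + 1
  lim(x→0) f'(x)/g'(x) = lim(x→0) (2·x·e^(-x^2))/(tan(x)^2 + 1)
  = 0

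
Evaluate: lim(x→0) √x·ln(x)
This is a 0·∞ indeterminate form.

Rewrite 0·∞ as a quotient (0/0 or ∞/∞ form), then apply L'Hôpital's rule:
  lim(x→0) √x·ln(x) = 0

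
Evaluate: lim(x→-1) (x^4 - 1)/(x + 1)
This is a standard limit.

Factor or rationalize the expression:
  lim(x→-1) (x^4 - 1)/(x + 1) = -4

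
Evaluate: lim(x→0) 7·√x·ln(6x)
This is a 0·∞ indeterminate form.

Rewrite 0·∞ as a quotient (0/0 or ∞/∞ form), then apply L'Hôpital's rule:
  lim(x→0) 7·√x·ln(6x) = 0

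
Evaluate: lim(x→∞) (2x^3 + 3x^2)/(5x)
This is an ∞/∞ indeterminate form.

Apply L'Hôpital's rule: differentiate numerator and denominator separately.
  f(x) = 2·x^3 + 3·x^2   ⇒   f'(x) = 6·x^2 + 6·x
  g(x) = 5·x   ⇒   g'(x) = 5
  lim(x→∞) f'(x)/g'(x) = lim(x→∞) (6·x^2 + 6·x)/(5)
  = ∞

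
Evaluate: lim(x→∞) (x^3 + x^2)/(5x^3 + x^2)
This is an ∞/∞ indeterminate form.

Apply L'Hôpital's rule: differentiate numerator and denominator separately.
  f(x) = x^3 + x^2   ⇒   f'(x) = 3·x^2 + 2·x
  g(x) = 5·x^3 + x^2   ⇒   g'(x) = 15·x^2 + 2·x
  lim(x→∞) f'(x)/g'(x) = lim(x→∞) (3·x^2 + 2·x)/(15·x^2 + 2·x)
  = 1/5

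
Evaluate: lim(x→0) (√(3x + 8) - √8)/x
This is a standard limit.

Factor or rationalize the expression:
  lim(x→0) (√(3x + 8) - √8)/x = 3·sqrt(2)/8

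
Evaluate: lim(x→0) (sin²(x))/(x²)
This is a 0/0 indeterminate form.

Apply L'Hôpital's rule: differentiate numerator and denominator separately.
  f(x) = sin(x)^2   ⇒   f'(x) = 2·sin(x)·cos(x)
  g(x) = x^2   ⇒   g'(x) = 2·x
  lim(x→0) f'(x)/g'(x) = lim(x→0) (2·sin(x)·cos(x))/(2·x)
  = 1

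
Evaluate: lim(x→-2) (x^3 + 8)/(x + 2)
This is a standard limit.

Factor or rationalize the expression:
  lim(x→-2) (x^3 + 8)/(x + 2) = 12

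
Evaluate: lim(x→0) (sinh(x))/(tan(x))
This is a 0/0 indeterminate form.

Apply L'Hôpital's rule: differentiate numerator and denominator separately.
  f(x) = sinh(x)   ⇒   f'(x) = cosh(x)
  g(x) = tan(x)   ⇒   g'(x) = tan(x)^2 + 1
  lim(x→0) f'(x)/g'(x) = lim(x→0) (cosh(x))/(tan(x)^2 + 1)
  = 1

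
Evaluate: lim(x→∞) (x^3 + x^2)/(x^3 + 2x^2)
This is an ∞/∞ indeterminate form.

Apply L'Hôpital's rule: differentiate numerator and denominator separately.
  f(x) = x^3 + x^2   ⇒   f'(x) = 3·x^2 + 2·x
  g(x) = x^3 + 2·x^2   ⇒   g'(x) = 3·x^2 + 4·x
  lim(x→∞) f'(x)/g'(x) = lim(x→∞) (3·x^2 + 2·x)/(3·x^2 + 4·x)
  = 1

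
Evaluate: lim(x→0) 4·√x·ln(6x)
This is a 0·∞ indeterminate form.

Rewrite 0·∞ as a quotient (0/0 or ∞/∞ form), then apply L'Hôpital's rule:
  lim(x→0) 4·√x·ln(6x) = 0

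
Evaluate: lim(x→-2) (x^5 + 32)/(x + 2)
This is a standard limit.

Factor or rationalize the expression:
  lim(x→-2) (x^5 + 32)/(x + 2) = 80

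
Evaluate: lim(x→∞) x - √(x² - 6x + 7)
This is an ∞-∞ indeterminate form.

Combine fractions or rationalize to convert ∞-∞ to 0/0 form:
  lim(x→∞) x - √(x² - 6x + 7) = 3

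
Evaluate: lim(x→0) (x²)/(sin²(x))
This is a 0/0 indeterminate form.

Apply L'Hôpital's rule: differentiate numerator and denominator separately.
  f(x) = x^2   ⇒   f'(x) = 2·x
  g(x) = sin(x)^2   ⇒   g'(x) = 2·sin(x)·cos(x)
  lim(x→0) f'(x)/g'(x) = lim(x→0) (2·x)/(2·sin(x)·cos(x))
  = 1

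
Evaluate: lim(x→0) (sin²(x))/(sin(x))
This is a 0/0 indeterminate form.

Apply L'Hôpital's rule: differentiate numerator and denominator separately.
  f(x) = sin(x)^2   ⇒   f'(x) = 2·sin(x)·cos(x)
  g(x) = sin(x)   ⇒   g'(x) = cos(x)
  lim(x→0) f'(x)/g'(x) = lim(x→0) (2·sin(x)·cos(x))/(cos(x))
  = 0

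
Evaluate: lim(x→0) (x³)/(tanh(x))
This is a 0/0 indeterminate form.

Apply L'Hôpital's rule: differentiate numerator and denominator separately.
  f(x) = x^3   ⇒   f'(x) = 3·x^2
  g(x) = tanh(x)   ⇒   g'(x) = 1 - tanh(x)^2
  lim(x→0) f'(x)/g'(x) = lim(x→0) (3·x^2)/(1 - tanh(x)^2)
  = 0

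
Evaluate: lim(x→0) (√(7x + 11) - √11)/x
This is a standard limit.

Factor or rationalize the expression:
  lim(x→0) (√(7x + 11) - √11)/x = 7·sqrt(11)/22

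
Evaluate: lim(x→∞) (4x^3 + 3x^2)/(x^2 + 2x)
This is an ∞/∞ indeterminate form.

Apply L'Hôpital's rule: differentiate numerator and denominator separately.
  f(x) = 4·x^3 + 3·x^2   ⇒   f'(x) = 12·x^2 + 6·x
  g(x) = x^2 + 2·x   ⇒   g'(x) = 2·x + 2
  lim(x→∞) f'(x)/g'(x) = lim(x→∞) (12·x^2 + 6·x)/(2·x + 2)
  = ∞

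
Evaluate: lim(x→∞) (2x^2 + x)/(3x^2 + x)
This is an ∞/∞ indeterminate form.

Apply L'Hôpital's rule: differentiate numerator and denominator separately.
  f(x) = 2·x^2 + x   ⇒   f'(x) = 4·x + 1
  g(x) = 3·x^2 + x   ⇒   g'(x) = 6·x + 1
  lim(x→∞) f'(x)/g'(x) = lim(x→∞) (4·x + 1)/(6·x + 1)
  = 2/3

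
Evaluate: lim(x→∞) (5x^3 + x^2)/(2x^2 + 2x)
This is an ∞/∞ indeterminate form.

Apply L'Hôpital's rule: differentiate numerator and denominator separately.
  f(x) = 5·x^3 + x^2   ⇒   f'(x) = 15·x^2 + 2·x
  g(x) = 2·x^2 + 2·x   ⇒   g'(x) = 4·x + 2
  lim(x→∞) f'(x)/g'(x) = lim(x→∞) (15·x^2 + 2·x)/(4·x + 2)
  = ∞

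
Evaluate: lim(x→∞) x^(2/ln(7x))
This is an exponential indeterminate form.

For exponential indeterminate forms, take the natural log:
  Let L = lim(x→∞) x^(2/ln(7x))
  Then ln(L) = lim(x→∞) [exponent × ln(base)]
  Evaluate using L'Hôpital or standard limits, then exponentiate.
  L = e²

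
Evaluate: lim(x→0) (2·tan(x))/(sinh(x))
This is a 0/0 indeterminate form.

Apply L'Hôpital's rule: differentiate numerator and denominator separately.
  f(x) = 2·tan(x)   ⇒   f'(x) = 2·tan(x)^2 + 2
  g(x) = sinh(x)   ⇒   g'(x) = cosh(x)
  lim(x→0) f'(x)/g'(x) = lim(x→0) (2·tan(x)^2 + 2)/(cosh(x))
  = 2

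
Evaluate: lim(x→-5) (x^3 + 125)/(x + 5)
This is a standard limit.

Factor or rationalize the expression:
  lim(x→-5) (x^3 + 125)/(x + 5) = 75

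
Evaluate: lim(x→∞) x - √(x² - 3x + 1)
This is an ∞-∞ indeterminate form.

Combine fractions or rationalize to convert ∞-∞ to 0/0 form:
  lim(x→∞) x - √(x² - 3x + 1) = 3/2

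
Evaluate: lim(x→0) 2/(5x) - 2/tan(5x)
This is an ∞-∞ indeterminate form.

Combine fractions or rationalize to convert ∞-∞ to 0/0 form:
  lim(x→0) 2/(5x) - 2/tan(5x) = 0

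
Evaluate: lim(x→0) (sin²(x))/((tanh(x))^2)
This is a 0/0 indeterminate form.

Apply L'Hôpital's rule: differentiate numerator and denominator separately.
  f(x) = sin(x)^2   ⇒   f'(x) = 2·sin(x)·cos(x)
  g(x) = tanh(x)^2   ⇒   g'(x) = (2 - 2·tanh(x)^2)·tanh(x)
  lim(x→0) f'(x)/g'(x) = lim(x→0) (2·sin(x)·cos(x))/((2 - 2·tanh(x)^2)·tanh(x))
  = 1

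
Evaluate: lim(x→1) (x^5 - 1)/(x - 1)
This is a standard limit.

Factor or rationalize the expression:
  lim(x→1) (x^5 - 1)/(x - 1) = 5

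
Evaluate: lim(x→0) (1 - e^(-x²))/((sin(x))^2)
This is a 0/0 indeterminate form.

Apply L'Hôpital's rule: differentiate numerator and denominator separately.
  f(x) = 1 - e^(-x^2)   ⇒   f'(x) = 2·x·e^(-x^2)
  g(x) = sin(x)^2   ⇒   g'(x) = 2·sin(x)·cos(x)
  lim(x→0) f'(x)/g'(x) = lim(x→0) (2·x·e^(-x^2))/(2·sin(x)·cos(x))
  = 1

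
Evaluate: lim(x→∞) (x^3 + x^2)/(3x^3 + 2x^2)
This is an ∞/∞ indeterminate form.

Apply L'Hôpital's rule: differentiate numerator and denominator separately.
  f(x) = x^3 + x^2   ⇒   f'(x) = 3·x^2 + 2·x
  g(x) = 3·x^3 + 2·x^2   ⇒   g'(x) = 9·x^2 + 4·x
  lim(x→∞) f'(x)/g'(x) = lim(x→∞) (3·x^2 + 2·x)/(9·x^2 + 4·x)
  = 1/3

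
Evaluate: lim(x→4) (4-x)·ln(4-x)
This is a 0·∞ indeterminate form.

Rewrite 0·∞ as a quotient (0/0 or ∞/∞ form), then apply L'Hôpital's rule:
  lim(x→4) (4-x)·ln(4-x) = 0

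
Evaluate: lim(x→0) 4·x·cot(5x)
This is a 0·∞ indeterminate form.

Rewrite 0·∞ as a quotient (0/0 or ∞/∞ form), then apply L'Hôpital's rule:
  lim(x→0) 4·x·cot(5x) = 4/5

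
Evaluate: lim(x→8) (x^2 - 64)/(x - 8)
This is a standard limit.

Factor or rationalize the expression:
  lim(x→8) (x^2 - 64)/(x - 8) = 16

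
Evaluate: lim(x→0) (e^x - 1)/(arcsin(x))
This is a 0/0 indeterminate form.

Apply L'Hôpital's rule: differentiate numerator and denominator separately.
  f(x) = e^(x) - 1   ⇒   f'(x) = e^(x)
  g(x) = asin(x)   ⇒   g'(x) = 1/sqrt(1 - x^2)
  lim(x→0) f'(x)/g'(x) = lim(x→0) (e^(x))/(1/sqrt(1 - x^2))
  = 1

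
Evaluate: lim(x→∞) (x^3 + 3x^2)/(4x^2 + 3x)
This is an ∞/∞ indeterminate form.

Apply L'Hôpital's rule: differentiate numerator and denominator separately.
  f(x) = x^3 + 3·x^2   ⇒   f'(x) = 3·x^2 + 6·x
  g(x) = 4·x^2 + 3·x   ⇒   g'(x) = 8·x + 3
  lim(x→∞) f'(x)/g'(x) = lim(x→∞) (3·x^2 + 6·x)/(8·x + 3)
  = ∞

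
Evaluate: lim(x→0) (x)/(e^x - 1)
This is a 0/0 indeterminate form.

Apply L'Hôpital's rule: differentiate numerator and denominator separately.
  f(x) = x   ⇒   f'(x) = 1
  g(x) = e^(x) - 1   ⇒   g'(x) = e^(x)
  lim(x→0) f'(x)/g'(x) = lim(x→0) (1)/(e^(x))
  = 1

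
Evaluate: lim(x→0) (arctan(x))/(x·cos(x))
This is a 0/0 indeterminate form.

Apply L'Hôpital's rule: differentiate numerator and denominator separately.
  f(x) = atan(x)   ⇒   f'(x) = 1/(x^2 + 1)
  g(x) = x·cos(x)   ⇒   g'(x) = -x·sin(x) + cos(x)
  lim(x→0) f'(x)/g'(x) = lim(x→0) (1/(x^2 + 1))/(-x·sin(x) + cos(x))
  = 1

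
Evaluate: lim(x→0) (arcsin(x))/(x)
This is a 0/0 indeterminate form.

Apply L'Hôpital's rule: differentiate numerator and denominator separately.
  f(x) = asin(x)   ⇒   f'(x) = 1/sqrt(1 - x^2)
  g(x) = x   ⇒   g'(x) = 1
  lim(x→0) f'(x)/g'(x) = lim(x→0) (1/sqrt(1 - x^2))/(1)
  = 1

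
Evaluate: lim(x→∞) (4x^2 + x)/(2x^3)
This is an ∞/∞ indeterminate form.

Apply L'Hôpital's rule: differentiate numerator and denominator separately.
  f(x) = 4·x^2 + x   ⇒   f'(x) = 8·x + 1
  g(x) = 2·x^3   ⇒   g'(x) = 6·x^2
  lim(x→∞) f'(x)/g'(x) = lim(x→∞) (8·x + 1)/(6·x^2)
  = 0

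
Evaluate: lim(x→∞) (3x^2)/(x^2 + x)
This is an ∞/∞ indeterminate form.

Apply L'Hôpital's rule: differentiate numerator and denominator separately.
  f(x) = 3·x^2   ⇒   f'(x) = 6·x
  g(x) = x^2 + x   ⇒   g'(x) = 2·x + 1
  lim(x→∞) f'(x)/g'(x) = lim(x→∞) (6·x)/(2·x + 1)
  = 3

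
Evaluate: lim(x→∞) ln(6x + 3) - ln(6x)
This is an ∞-∞ indeterminate form.

Combine fractions or rationalize to convert ∞-∞ to 0/0 form:
  lim(x→∞) ln(6x + 3) - ln(6x) = 0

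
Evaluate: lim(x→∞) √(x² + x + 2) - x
This is an ∞-∞ indeterminate form.

Combine fractions or rationalize to convert ∞-∞ to 0/0 form:
  lim(x→∞) √(x² + x + 2) - x = 1/2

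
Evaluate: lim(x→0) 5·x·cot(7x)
This is a 0·∞ indeterminate form.

Rewrite 0·∞ as a quotient (0/0 or ∞/∞ form), then apply L'Hôpital's rule:
  lim(x→0) 5·x·cot(7x) = 5/7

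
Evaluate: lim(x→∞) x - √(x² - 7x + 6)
This is an ∞-∞ indeterminate form.

Combine fractions or rationalize to convert ∞-∞ to 0/0 form:
  lim(x→∞) x - √(x² - 7x + 6) = 7/2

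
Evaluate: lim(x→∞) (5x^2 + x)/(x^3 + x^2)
This is an ∞/∞ indeterminate form.

Apply L'Hôpital's rule: differentiate numerator and denominator separately.
  f(x) = 5·x^2 + x   ⇒   f'(x) = 10·x + 1
  g(x) = x^3 + x^2   ⇒   g'(x) = 3·x^2 + 2·x
  lim(x→∞) f'(x)/g'(x) = lim(x→∞) (10·x + 1)/(3·x^2 + 2·x)
  = 0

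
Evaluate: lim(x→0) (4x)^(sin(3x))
This is an exponential indeterminate form.

For exponential indeterminate forms, take the natural log:
  Let L = lim(x→0) (4x)^(sin(3x))
  Then ln(L) = lim(x→0) [exponent × ln(base)]
  Evaluate using L'Hôpital or standard limits, then exponentiate.
  L = 1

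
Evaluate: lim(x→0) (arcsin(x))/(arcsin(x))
This is a 0/0 indeterminate form.

Apply L'Hôpital's rule: differentiate numerator and denominator separately.
  f(x) = asin(x)   ⇒   f'(x) = 1/sqrt(1 - x^2)
  g(x) = asin(x)   ⇒   g'(x) = 1/sqrt(1 - x^2)
  lim(x→0) f'(x)/g'(x) = lim(x→0) (1/sqrt(1 - x^2))/(1/sqrt(1 - x^2))
  = 1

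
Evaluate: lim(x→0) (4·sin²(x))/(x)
This is a 0/0 indeterminate form.

Apply L'Hôpital's rule: differentiate numerator and denominator separately.
  f(x) = 4·sin(x)^2   ⇒   f'(x) = 8·sin(x)·cos(x)
  g(x) = x   ⇒   g'(x) = 1
  lim(x→0) f'(x)/g'(x) = lim(x→0) (8·sin(x)·cos(x))/(1)
  = 0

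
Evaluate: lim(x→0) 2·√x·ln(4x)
This is a 0·∞ indeterminate form.

Rewrite 0·∞ as a quotient (0/0 or ∞/∞ form), then apply L'Hôpital's rule:
  lim(x→0) 2·√x·ln(4x) = 0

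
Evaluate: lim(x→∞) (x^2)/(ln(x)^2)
This is an ∞/∞ indeterminate form.

Apply L'Hôpital's rule: differentiate numerator and denominator separately.
  f(x) = x^2   ⇒   f'(x) = 2·x
  g(x) = ln(x)^2   ⇒   g'(x) = 2·ln(x)/x
  lim(x→∞) f'(x)/g'(x) = lim(x→∞) (2·x)/(2·ln(x)/x)
  = ∞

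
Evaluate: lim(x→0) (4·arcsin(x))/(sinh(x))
This is a 0/0 indeterminate form.

Apply L'Hôpital's rule: differentiate numerator and denominator separately.
  f(x) = 4·asin(x)   ⇒   f'(x) = 4/sqrt(1 - x^2)
  g(x) = sinh(x)   ⇒   g'(x) = cosh(x)
  lim(x→0) f'(x)/g'(x) = lim(x→0) (4/sqrt(1 - x^2))/(cosh(x))
  = 4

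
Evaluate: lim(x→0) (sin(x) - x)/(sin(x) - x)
This is a 0/0 indeterminate form.

Apply L'Hôpital's rule: differentiate numerator and denominator separately.
  f(x) = -x + sin(x)   ⇒   f'(x) = cos(x) - 1
  g(x) = -x + sin(x)   ⇒   g'(x) = cos(x) - 1
  lim(x→0) f'(x)/g'(x) = lim(x→0) (cos(x) - 1)/(cos(x) - 1)
  = 1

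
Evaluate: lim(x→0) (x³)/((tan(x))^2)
This is a 0/0 indeterminate form.

Apply L'Hôpital's rule: differentiate numerator and denominator separately.
  f(x) = x^3   ⇒   f'(x) = 3·x^2
  g(x) = tan(x)^2   ⇒   g'(x) = (2·tan(x)^2 + 2)·tan(x)
  lim(x→0) f'(x)/g'(x) = lim(x→0) (3·x^2)/((2·tan(x)^2 + 2)·tan(x))
  = 0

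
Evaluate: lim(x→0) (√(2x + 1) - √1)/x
This is a standard limit.

Factor or rationalize the expression:
  lim(x→0) (√(2x + 1) - √1)/x = 1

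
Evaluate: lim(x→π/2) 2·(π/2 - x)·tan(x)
This is a 0·∞ indeterminate form.

Rewrite 0·∞ as a quotient (0/0 or ∞/∞ form), then apply L'Hôpital's rule:
  lim(x→π/2) 2·(π/2 - x)·tan(x) = 2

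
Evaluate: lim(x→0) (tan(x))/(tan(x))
This is a 0/0 indeterminate form.

Apply L'Hôpital's rule: differentiate numerator and denominator separately.
  f(x) = tan(x)   ⇒   f'(x) = tan(x)^2 + 1
  g(x) = tan(x)   ⇒   g'(x) = tan(x)^2 + 1
  lim(x→0) f'(x)/g'(x) = lim(x→0) (tan(x)^2 + 1)/(tan(x)^2 + 1)
  = 1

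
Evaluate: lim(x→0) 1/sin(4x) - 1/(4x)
This is an ∞-∞ indeterminate form.

Combine fractions or rationalize to convert ∞-∞ to 0/0 form:
  lim(x→0) 1/sin(4x) - 1/(4x) = 0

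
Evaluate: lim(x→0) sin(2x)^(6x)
This is an exponential indeterminate form.

For exponential indeterminate forms, take the natural log:
  Let L = lim(x→0) sin(2x)^(6x)
  Then ln(L) = lim(x→0) [exponent × ln(base)]
  Evaluate using L'Hôpital or standard limits, then exponentiate.
  L = 1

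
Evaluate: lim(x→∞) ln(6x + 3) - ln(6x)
This is an ∞-∞ indeterminate form.

Combine fractions or rationalize to convert ∞-∞ to 0/0 form:
  lim(x→∞) ln(6x + 3) - ln(6x) = 0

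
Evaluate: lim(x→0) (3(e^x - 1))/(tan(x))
This is a 0/0 indeterminate form.

Apply L'Hôpital's rule: differentiate numerator and denominator separately.
  f(x) = 3·e^(x) - 3   ⇒   f'(x) = 3·e^(x)
  g(x) = tan(x)   ⇒   g'(x) = tan(x)^2 + 1
  lim(x→0) f'(x)/g'(x) = lim(x→0) (3·e^(x))/(tan(x)^2 + 1)
  = 3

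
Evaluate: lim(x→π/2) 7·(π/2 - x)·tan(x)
This is a 0·∞ indeterminate form.

Rewrite 0·∞ as a quotient (0/0 or ∞/∞ form), then apply L'Hôpital's rule:
  lim(x→π/2) 7·(π/2 - x)·tan(x) = 7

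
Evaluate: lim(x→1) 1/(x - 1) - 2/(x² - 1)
This is an ∞-∞ indeterminate form.

Combine fractions or rationalize to convert ∞-∞ to 0/0 form:
  lim(x→1) 1/(x - 1) - 2/(x² - 1) = 1/2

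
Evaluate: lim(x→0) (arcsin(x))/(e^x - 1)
This is a 0/0 indeterminate form.

Apply L'Hôpital's rule: differentiate numerator and denominator separately.
  f(x) = asin(x)   ⇒   f'(x) = 1/sqrt(1 - x^2)
  g(x) = e^(x) - 1   ⇒   g'(x) = e^(x)
  lim(x→0) f'(x)/g'(x) = lim(x→0) (1/sqrt(1 - x^2))/(e^(x))
  = 1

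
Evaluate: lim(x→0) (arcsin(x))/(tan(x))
This is a 0/0 indeterminate form.

Apply L'Hôpital's rule: differentiate numerator and denominator separately.
  f(x) = asin(x)   ⇒   f'(x) = 1/sqrt(1 - x^2)
  g(x) = tan(x)   ⇒   g'(x) = tan(x)^2 + 1
  lim(x→0) f'(x)/g'(x) = lim(x→0) (1/sqrt(1 - x^2))/(tan(x)^2 + 1)
  = 1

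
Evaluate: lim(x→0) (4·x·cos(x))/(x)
This is a 0/0 indeterminate form.

Apply L'Hôpital's rule: differentiate numerator and denominator separately.
  f(x) = 4·x·cos(x)   ⇒   f'(x) = -4·x·sin(x) + 4·cos(x)
  g(x) = x   ⇒   g'(x) = 1
  lim(x→0) f'(x)/g'(x) = lim(x→0) (-4·x·sin(x) + 4·cos(x))/(1)
  = 4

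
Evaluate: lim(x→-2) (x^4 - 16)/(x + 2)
This is a standard limit.

Factor or rationalize the expression:
  lim(x→-2) (x^4 - 16)/(x + 2) = -32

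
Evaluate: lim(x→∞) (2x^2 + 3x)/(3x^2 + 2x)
This is an ∞/∞ indeterminate form.

Apply L'Hôpital's rule: differentiate numerator and denominator separately.
  f(x) = 2·x^2 + 3·x   ⇒   f'(x) = 4·x + 3
  g(x) = 3·x^2 + 2·x   ⇒   g'(x) = 6·x + 2
  lim(x→∞) f'(x)/g'(x) = lim(x→∞) (4·x + 3)/(6·x + 2)
  = 2/3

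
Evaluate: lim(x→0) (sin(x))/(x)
This is a 0/0 indeterminate form.

Apply L'Hôpital's rule: differentiate numerator and denominator separately.
  f(x) = sin(x)   ⇒   f'(x) = cos(x)
  g(x) = x   ⇒   g'(x) = 1
  lim(x→0) f'(x)/g'(x) = lim(x→0) (cos(x))/(1)
  = 1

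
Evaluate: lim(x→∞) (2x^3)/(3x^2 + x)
This is an ∞/∞ indeterminate form.

Apply L'Hôpital's rule: differentiate numerator and denominator separately.
  f(x) = 2·x^3   ⇒   f'(x) = 6·x^2
  g(x) = 3·x^2 + x   ⇒   g'(x) = 6·x + 1
  lim(x→∞) f'(x)/g'(x) = lim(x→∞) (6·x^2)/(6·x + 1)
  = ∞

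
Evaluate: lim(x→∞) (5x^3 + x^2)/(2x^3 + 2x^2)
This is an ∞/∞ indeterminate form.

Apply L'Hôpital's rule: differentiate numerator and denominator separately.
  f(x) = 5·x^3 + x^2   ⇒   f'(x) = 15·x^2 + 2·x
  g(x) = 2·x^3 + 2·x^2   ⇒   g'(x) = 6·x^2 + 4·x
  lim(x→∞) f'(x)/g'(x) = lim(x→∞) (15·x^2 + 2·x)/(6·x^2 + 4·x)
  = 5/2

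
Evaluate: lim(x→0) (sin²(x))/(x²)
This is a 0/0 indeterminate form.

Apply L'Hôpital's rule: differentiate numerator and denominator separately.
  f(x) = sin(x)^2   ⇒   f'(x) = 2·sin(x)·cos(x)
  g(x) = x^2   ⇒   g'(x) = 2·x
  lim(x→0) f'(x)/g'(x) = lim(x→0) (2·sin(x)·cos(x))/(2·x)
  = 1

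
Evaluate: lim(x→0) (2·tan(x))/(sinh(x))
This is a 0/0 indeterminate form.

Apply L'Hôpital's rule: differentiate numerator and denominator separately.
  f(x) = 2·tan(x)   ⇒   f'(x) = 2·tan(x)^2 + 2
  g(x) = sinh(x)   ⇒   g'(x) = cosh(x)
  lim(x→0) f'(x)/g'(x) = lim(x→0) (2·tan(x)^2 + 2)/(cosh(x))
  = 2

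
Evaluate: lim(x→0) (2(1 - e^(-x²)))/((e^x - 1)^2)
This is a 0/0 indeterminate form.

Apply L'Hôpital's rule: differentiate numerator and denominator separately.
  f(x) = 2 - 2·e^(-x^2)   ⇒   f'(x) = 4·x·e^(-x^2)
  g(x) = (e^(x) - 1)^2   ⇒   g'(x) = 2·(e^(x) - 1)·e^(x)
  lim(x→0) f'(x)/g'(x) = lim(x→0) (4·x·e^(-x^2))/(2·(e^(x) - 1)·e^(x))
  = 2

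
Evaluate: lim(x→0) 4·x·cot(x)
This is a 0·∞ indeterminate form.

Rewrite 0·∞ as a quotient (0/0 or ∞/∞ form), then apply L'Hôpital's rule:
  lim(x→0) 4·x·cot(x) = 4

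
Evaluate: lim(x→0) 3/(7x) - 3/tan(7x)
This is an ∞-∞ indeterminate form.

Combine fractions or rationalize to convert ∞-∞ to 0/0 form:
  lim(x→0) 3/(7x) - 3/tan(7x) = 0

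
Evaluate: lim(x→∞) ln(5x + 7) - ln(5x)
This is an ∞-∞ indeterminate form.

Combine fractions or rationalize to convert ∞-∞ to 0/0 form:
  lim(x→∞) ln(5x + 7) - ln(5x) = 0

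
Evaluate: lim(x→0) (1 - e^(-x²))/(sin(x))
This is a 0/0 indeterminate form.

Apply L'Hôpital's rule: differentiate numerator and denominator separately.
  f(x) = 1 - e^(-x^2)   ⇒   f'(x) = 2·x·e^(-x^2)
  g(x) = sin(x)   ⇒   g'(x) = cos(x)
  lim(x→0) f'(x)/g'(x) = lim(x→0) (2·x·e^(-x^2))/(cos(x))
  = 0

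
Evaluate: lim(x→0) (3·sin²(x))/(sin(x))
This is a 0/0 indeterminate form.

Apply L'Hôpital's rule: differentiate numerator and denominator separately.
  f(x) = 3·sin(x)^2   ⇒   f'(x) = 6·sin(x)·cos(x)
  g(x) = sin(x)   ⇒   g'(x) = cos(x)
  lim(x→0) f'(x)/g'(x) = lim(x→0) (6·sin(x)·cos(x))/(cos(x))
  = 0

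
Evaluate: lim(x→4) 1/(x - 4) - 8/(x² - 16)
This is an ∞-∞ indeterminate form.

Combine fractions or rationalize to convert ∞-∞ to 0/0 form:
  lim(x→4) 1/(x - 4) - 8/(x² - 16) = 1/8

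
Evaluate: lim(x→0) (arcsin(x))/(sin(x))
This is a 0/0 indeterminate form.

Apply L'Hôpital's rule: differentiate numerator and denominator separately.
  f(x) = asin(x)   ⇒   f'(x) = 1/sqrt(1 - x^2)
  g(x) = sin(x)   ⇒   g'(x) = cos(x)
  lim(x→0) f'(x)/g'(x) = lim(x→0) (1/sqrt(1 - x^2))/(cos(x))
  = 1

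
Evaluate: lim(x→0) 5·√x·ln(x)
This is a 0·∞ indeterminate form.

Rewrite 0·∞ as a quotient (0/0 or ∞/∞ form), then apply L'Hôpital's rule:
  lim(x→0) 5·√x·ln(x) = 0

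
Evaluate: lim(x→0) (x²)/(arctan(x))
This is a 0/0 indeterminate form.

Apply L'Hôpital's rule: differentiate numerator and denominator separately.
  f(x) = x^2   ⇒   f'(x) = 2·x
  g(x) = atan(x)   ⇒   g'(x) = 1/(x^2 + 1)
  lim(x→0) f'(x)/g'(x) = lim(x→0) (2·x)/(1/(x^2 + 1))
  = 0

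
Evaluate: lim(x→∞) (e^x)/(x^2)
This is an ∞/∞ indeterminate form.

Apply L'Hôpital's rule: differentiate numerator and denominator separately.
  f(x) = e^(x)   ⇒   f'(x) = e^(x)
  g(x) = x^2   ⇒   g'(x) = 2·x
  lim(x→∞) f'(x)/g'(x) = lim(x→∞) (e^(x))/(2·x)
  = ∞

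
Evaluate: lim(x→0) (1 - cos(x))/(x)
This is a 0/0 indeterminate form.

Apply L'Hôpital's rule: differentiate numerator and denominator separately.
  f(x) = 1 - cos(x)   ⇒   f'(x) = sin(x)
  g(x) = x   ⇒   g'(x) = 1
  lim(x→0) f'(x)/g'(x) = lim(x→0) (sin(x))/(1)
  = 0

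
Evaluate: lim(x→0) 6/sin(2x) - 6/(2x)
This is an ∞-∞ indeterminate form.

Combine fractions or rationalize to convert ∞-∞ to 0/0 form:
  lim(x→0) 6/sin(2x) - 6/(2x) = 0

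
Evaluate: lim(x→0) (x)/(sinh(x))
This is a 0/0 indeterminate form.

Apply L'Hôpital's rule: differentiate numerator and denominator separately.
  f(x) = x   ⇒   f'(x) = 1
  g(x) = sinh(x)   ⇒   g'(x) = cosh(x)
  lim(x→0) f'(x)/g'(x) = lim(x→0) (1)/(cosh(x))
  = 1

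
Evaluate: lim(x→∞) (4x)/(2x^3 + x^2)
This is an ∞/∞ indeterminate form.

Apply L'Hôpital's rule: differentiate numerator and denominator separately.
  f(x) = 4·x   ⇒   f'(x) = 4
  g(x) = 2·x^3 + x^2   ⇒   g'(x) = 6·x^2 + 2·x
  lim(x→∞) f'(x)/g'(x) = lim(x→∞) (4)/(6·x^2 + 2·x)
  = 0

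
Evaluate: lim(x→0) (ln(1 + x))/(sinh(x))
This is a 0/0 indeterminate form.

Apply L'Hôpital's rule: differentiate numerator and denominator separately.
  f(x) = ln(x + 1)   ⇒   f'(x) = 1/(x + 1)
  g(x) = sinh(x)   ⇒   g'(x) = cosh(x)
  lim(x→0) f'(x)/g'(x) = lim(x→0) (1/(x + 1))/(cosh(x))
  = 1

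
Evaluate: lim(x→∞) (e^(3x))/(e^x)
This is an ∞/∞ indeterminate form.

Apply L'Hôpital's rule: differentiate numerator and denominator separately.
  f(x) = e^(3·x)   ⇒   f'(x) = 3·e^(3·x)
  g(x) = e^(x)   ⇒   g'(x) = e^(x)
  lim(x→∞) f'(x)/g'(x) = lim(x→∞) (3·e^(3·x))/(e^(x))
  = ∞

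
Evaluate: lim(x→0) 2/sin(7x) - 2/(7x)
This is an ∞-∞ indeterminate form.

Combine fractions or rationalize to convert ∞-∞ to 0/0 form:
  lim(x→0) 2/sin(7x) - 2/(7x) = 0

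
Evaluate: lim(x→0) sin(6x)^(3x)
This is an exponential indeterminate form.

For exponential indeterminate forms, take the natural log:
  Let L = lim(x→0) sin(6x)^(3x)
  Then ln(L) = lim(x→0) [exponent × ln(base)]
  Evaluate using L'Hôpital or standard limits, then exponentiate.
  L = 1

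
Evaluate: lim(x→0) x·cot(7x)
This is a 0·∞ indeterminate form.

Rewrite 0·∞ as a quotient (0/0 or ∞/∞ form), then apply L'Hôpital's rule:
  lim(x→0) x·cot(7x) = 1/7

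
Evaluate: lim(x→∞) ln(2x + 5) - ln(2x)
This is an ∞-∞ indeterminate form.

Combine fractions or rationalize to convert ∞-∞ to 0/0 form:
  lim(x→∞) ln(2x + 5) - ln(2x) = 0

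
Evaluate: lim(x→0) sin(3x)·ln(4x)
This is a 0·∞ indeterminate form.

Rewrite 0·∞ as a quotient (0/0 or ∞/∞ form), then apply L'Hôpital's rule:
  lim(x→0) sin(3x)·ln(4x) = 0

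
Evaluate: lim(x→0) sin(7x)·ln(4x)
This is a 0·∞ indeterminate form.

Rewrite 0·∞ as a quotient (0/0 or ∞/∞ form), then apply L'Hôpital's rule:
  lim(x→0) sin(7x)·ln(4x) = 0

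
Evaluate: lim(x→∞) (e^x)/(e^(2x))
This is an ∞/∞ indeterminate form.

Apply L'Hôpital's rule: differentiate numerator and denominator separately.
  f(x) = e^(x)   ⇒   f'(x) = e^(x)
  g(x) = e^(2·x)   ⇒   g'(x) = 2·e^(2·x)
  lim(x→∞) f'(x)/g'(x) = lim(x→∞) (e^(x))/(2·e^(2·x))
  = 0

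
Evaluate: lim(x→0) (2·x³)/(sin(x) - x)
This is a 0/0 indeterminate form.

Apply L'Hôpital's rule: differentiate numerator and denominator separately.
  f(x) = 2·x^3   ⇒   f'(x) = 6·x^2
  g(x) = -x + sin(x)   ⇒   g'(x) = cos(x) - 1
  lim(x→0) f'(x)/g'(x) = lim(x→0) (6·x^2)/(cos(x) - 1)
  = -12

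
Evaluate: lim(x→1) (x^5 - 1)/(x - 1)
This is a standard limit.

Factor or rationalize the expression:
  lim(x→1) (x^5 - 1)/(x - 1) = 5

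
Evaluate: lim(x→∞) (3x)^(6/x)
This is an exponential indeterminate form.

For exponential indeterminate forms, take the natural log:
  Let L = lim(x→∞) (3x)^(6/x)
  Then ln(L) = lim(x→∞) [exponent × ln(base)]
  Evaluate using L'Hôpital or standard limits, then exponentiate.
  L = 1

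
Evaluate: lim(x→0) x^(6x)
This is an exponential indeterminate form.

For exponential indeterminate forms, take the natural log:
  Let L = lim(x→0) x^(6x)
  Then ln(L) = lim(x→0) [exponent × ln(base)]
  Evaluate using L'Hôpital or standard limits, then exponentiate.
  L = 1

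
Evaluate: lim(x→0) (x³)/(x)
This is a 0/0 indeterminate form.

Apply L'Hôpital's rule: differentiate numerator and denominator separately.
  f(x) = x^3   ⇒   f'(x) = 3·x^2
  g(x) = x   ⇒   g'(x) = 1
  lim(x→0) f'(x)/g'(x) = lim(x→0) (3·x^2)/(1)
  = 0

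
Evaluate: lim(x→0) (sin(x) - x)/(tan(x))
This is a 0/0 indeterminate form.

Apply L'Hôpital's rule: differentiate numerator and denominator separately.
  f(x) = -x + sin(x)   ⇒   f'(x) = cos(x) - 1
  g(x) = tan(x)   ⇒   g'(x) = tan(x)^2 + 1
  lim(x→0) f'(x)/g'(x) = lim(x→0) (cos(x) - 1)/(tan(x)^2 + 1)
  = 0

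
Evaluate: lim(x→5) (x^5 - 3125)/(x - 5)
This is a standard limit.

Factor or rationalize the expression:
  lim(x→5) (x^5 - 3125)/(x - 5) = 3125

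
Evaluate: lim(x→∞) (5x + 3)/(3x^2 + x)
This is an ∞/∞ indeterminate form.

Apply L'Hôpital's rule: differentiate numerator and denominator separately.
  f(x) = 5·x + 3   ⇒   f'(x) = 5
  g(x) = 3·x^2 + x   ⇒   g'(x) = 6·x + 1
  lim(x→∞) f'(x)/g'(x) = lim(x→∞) (5)/(6·x + 1)
  = 0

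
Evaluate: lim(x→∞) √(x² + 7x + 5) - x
This is an ∞-∞ indeterminate form.

Combine fractions or rationalize to convert ∞-∞ to 0/0 form:
  lim(x→∞) √(x² + 7x + 5) - x = 7/2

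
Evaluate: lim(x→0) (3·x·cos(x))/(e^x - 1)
This is a 0/0 indeterminate form.

Apply L'Hôpital's rule: differentiate numerator and denominator separately.
  f(x) = 3·x·cos(x)   ⇒   f'(x) = -3·x·sin(x) + 3·cos(x)
  g(x) = e^(x) - 1   ⇒   g'(x) = e^(x)
  lim(x→0) f'(x)/g'(x) = lim(x→0) (-3·x·sin(x) + 3·cos(x))/(e^(x))
  = 3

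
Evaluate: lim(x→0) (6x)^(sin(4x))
This is an exponential indeterminate form.

For exponential indeterminate forms, take the natural log:
  Let L = lim(x→0) (6x)^(sin(4x))
  Then ln(L) = lim(x→0) [exponent × ln(base)]
  Evaluate using L'Hôpital or standard limits, then exponentiate.
  L = 1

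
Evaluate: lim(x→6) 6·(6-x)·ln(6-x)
This is a 0·∞ indeterminate form.

Rewrite 0·∞ as a quotient (0/0 or ∞/∞ form), then apply L'Hôpital's rule:
  lim(x→6) 6·(6-x)·ln(6-x) = 0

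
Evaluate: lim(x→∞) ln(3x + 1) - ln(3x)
This is an ∞-∞ indeterminate form.

Combine fractions or rationalize to convert ∞-∞ to 0/0 form:
  lim(x→∞) ln(3x + 1) - ln(3x) = 0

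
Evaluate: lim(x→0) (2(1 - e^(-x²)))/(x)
This is a 0/0 indeterminate form.

Apply L'Hôpital's rule: differentiate numerator and denominator separately.
  f(x) = 2 - 2·e^(-x^2)   ⇒   f'(x) = 4·x·e^(-x^2)
  g(x) = x   ⇒   g'(x) = 1
  lim(x→0) f'(x)/g'(x) = lim(x→0) (4·x·e^(-x^2))/(1)
  = 0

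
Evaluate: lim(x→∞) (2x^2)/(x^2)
This is an ∞/∞ indeterminate form.

Apply L'Hôpital's rule: differentiate numerator and denominator separately.
  f(x) = 2·x^2   ⇒   f'(x) = 4·x
  g(x) = x^2   ⇒   g'(x) = 2·x
  lim(x→∞) f'(x)/g'(x) = lim(x→∞) (4·x)/(2·x)
  = 2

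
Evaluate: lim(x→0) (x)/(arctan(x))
This is a 0/0 indeterminate form.

Apply L'Hôpital's rule: differentiate numerator and denominator separately.
  f(x) = x   ⇒   f'(x) = 1
  g(x) = atan(x)   ⇒   g'(x) = 1/(x^2 + 1)
  lim(x→0) f'(x)/g'(x) = lim(x→0) (1)/(1/(x^2 + 1))
  = 1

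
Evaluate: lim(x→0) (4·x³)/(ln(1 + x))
This is a 0/0 indeterminate form.

Apply L'Hôpital's rule: differentiate numerator and denominator separately.
  f(x) = 4·x^3   ⇒   f'(x) = 12·x^2
  g(x) = ln(x + 1)   ⇒   g'(x) = 1/(x + 1)
  lim(x→0) f'(x)/g'(x) = lim(x→0) (12·x^2)/(1/(x + 1))
  = 0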